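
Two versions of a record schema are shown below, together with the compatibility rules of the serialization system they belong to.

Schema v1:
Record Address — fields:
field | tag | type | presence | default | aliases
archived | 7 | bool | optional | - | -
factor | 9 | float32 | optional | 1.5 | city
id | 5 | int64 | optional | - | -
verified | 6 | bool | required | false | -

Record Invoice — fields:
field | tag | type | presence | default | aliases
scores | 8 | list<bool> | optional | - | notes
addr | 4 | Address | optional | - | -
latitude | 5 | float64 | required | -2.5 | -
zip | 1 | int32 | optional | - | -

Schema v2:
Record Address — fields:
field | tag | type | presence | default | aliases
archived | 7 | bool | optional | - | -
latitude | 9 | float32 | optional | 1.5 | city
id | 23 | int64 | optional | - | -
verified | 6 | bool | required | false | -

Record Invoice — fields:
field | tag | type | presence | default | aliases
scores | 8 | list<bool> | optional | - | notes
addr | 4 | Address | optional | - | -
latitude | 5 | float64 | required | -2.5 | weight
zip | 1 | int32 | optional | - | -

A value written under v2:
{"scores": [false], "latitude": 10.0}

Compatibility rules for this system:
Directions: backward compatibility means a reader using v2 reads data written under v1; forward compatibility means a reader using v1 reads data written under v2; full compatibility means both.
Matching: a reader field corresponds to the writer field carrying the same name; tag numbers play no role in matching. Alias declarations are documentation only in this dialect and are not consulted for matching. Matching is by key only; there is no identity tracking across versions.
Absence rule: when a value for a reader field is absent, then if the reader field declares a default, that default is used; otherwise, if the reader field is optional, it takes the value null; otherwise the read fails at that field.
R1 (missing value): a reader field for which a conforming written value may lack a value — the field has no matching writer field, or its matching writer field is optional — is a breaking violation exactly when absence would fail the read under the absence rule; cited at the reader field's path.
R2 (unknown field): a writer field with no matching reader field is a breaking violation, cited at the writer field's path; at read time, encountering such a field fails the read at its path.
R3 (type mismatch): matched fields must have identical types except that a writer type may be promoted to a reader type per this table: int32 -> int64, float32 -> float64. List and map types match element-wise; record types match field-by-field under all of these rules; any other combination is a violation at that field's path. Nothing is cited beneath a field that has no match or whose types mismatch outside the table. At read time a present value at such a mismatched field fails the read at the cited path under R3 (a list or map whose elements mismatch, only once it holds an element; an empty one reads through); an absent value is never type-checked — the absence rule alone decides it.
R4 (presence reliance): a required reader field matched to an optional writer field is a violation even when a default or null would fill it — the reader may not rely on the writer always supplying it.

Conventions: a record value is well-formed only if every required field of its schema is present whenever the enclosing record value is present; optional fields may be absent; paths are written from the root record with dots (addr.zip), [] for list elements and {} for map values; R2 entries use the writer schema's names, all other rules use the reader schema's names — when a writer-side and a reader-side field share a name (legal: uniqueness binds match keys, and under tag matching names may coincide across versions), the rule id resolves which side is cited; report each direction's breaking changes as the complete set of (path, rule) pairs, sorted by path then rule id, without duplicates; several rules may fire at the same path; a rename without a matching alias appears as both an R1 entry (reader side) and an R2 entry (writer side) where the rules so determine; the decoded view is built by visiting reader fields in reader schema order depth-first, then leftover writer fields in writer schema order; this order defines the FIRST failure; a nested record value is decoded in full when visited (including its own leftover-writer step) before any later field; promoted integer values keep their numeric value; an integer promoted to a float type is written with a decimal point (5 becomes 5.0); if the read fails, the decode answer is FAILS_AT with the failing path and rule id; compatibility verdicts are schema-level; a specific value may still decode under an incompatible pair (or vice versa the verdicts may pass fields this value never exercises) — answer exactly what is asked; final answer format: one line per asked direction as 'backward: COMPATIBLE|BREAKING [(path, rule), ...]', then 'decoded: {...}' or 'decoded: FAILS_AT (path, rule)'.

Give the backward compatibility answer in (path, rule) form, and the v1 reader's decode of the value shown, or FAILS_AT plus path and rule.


backward: BREAKING [(addr.factor, R2)]; decoded: {"scores": [false], "addr": null, "latitude": 10.0, "zip": null}

each type pair in Invoice: writer, then reader
checking backward for Invoice: reader v2 against writer v1:
  scores <- scores (list<bool> -> list<bool>, writer optional)
  addr <- addr (Address -> Address, writer optional)
  latitude <- latitude (float64 -> float64, writer required)
  zip <- zip (int32 -> int32, writer optional)
  addr.archived <- addr.archived (bool -> bool, writer optional)
  addr.latitude: no writer match
  addr.id <- addr.id (int64 -> int64, writer optional)
  addr.verified <- addr.verified (bool -> bool, writer required)
  addr.factor (writer side), unknown to reader
  rule R2 violated at addr.factor
  => 1 violation(s): backward is BREAKING for Invoice
decode (reader v1):
  scores := [false]
  addr := null (missing; optional => null)
  latitude := 10.0
  zip := null (missing; optional => null)
  => decoded: {"scores": [false], "addr": null, "latitude": 10.0, "zip": null}
diffs on Invoice not affecting the asked answer:
  field id in record Address: tag 5 changed to 23 -> inert for the asked Invoice verdict: nothing fires


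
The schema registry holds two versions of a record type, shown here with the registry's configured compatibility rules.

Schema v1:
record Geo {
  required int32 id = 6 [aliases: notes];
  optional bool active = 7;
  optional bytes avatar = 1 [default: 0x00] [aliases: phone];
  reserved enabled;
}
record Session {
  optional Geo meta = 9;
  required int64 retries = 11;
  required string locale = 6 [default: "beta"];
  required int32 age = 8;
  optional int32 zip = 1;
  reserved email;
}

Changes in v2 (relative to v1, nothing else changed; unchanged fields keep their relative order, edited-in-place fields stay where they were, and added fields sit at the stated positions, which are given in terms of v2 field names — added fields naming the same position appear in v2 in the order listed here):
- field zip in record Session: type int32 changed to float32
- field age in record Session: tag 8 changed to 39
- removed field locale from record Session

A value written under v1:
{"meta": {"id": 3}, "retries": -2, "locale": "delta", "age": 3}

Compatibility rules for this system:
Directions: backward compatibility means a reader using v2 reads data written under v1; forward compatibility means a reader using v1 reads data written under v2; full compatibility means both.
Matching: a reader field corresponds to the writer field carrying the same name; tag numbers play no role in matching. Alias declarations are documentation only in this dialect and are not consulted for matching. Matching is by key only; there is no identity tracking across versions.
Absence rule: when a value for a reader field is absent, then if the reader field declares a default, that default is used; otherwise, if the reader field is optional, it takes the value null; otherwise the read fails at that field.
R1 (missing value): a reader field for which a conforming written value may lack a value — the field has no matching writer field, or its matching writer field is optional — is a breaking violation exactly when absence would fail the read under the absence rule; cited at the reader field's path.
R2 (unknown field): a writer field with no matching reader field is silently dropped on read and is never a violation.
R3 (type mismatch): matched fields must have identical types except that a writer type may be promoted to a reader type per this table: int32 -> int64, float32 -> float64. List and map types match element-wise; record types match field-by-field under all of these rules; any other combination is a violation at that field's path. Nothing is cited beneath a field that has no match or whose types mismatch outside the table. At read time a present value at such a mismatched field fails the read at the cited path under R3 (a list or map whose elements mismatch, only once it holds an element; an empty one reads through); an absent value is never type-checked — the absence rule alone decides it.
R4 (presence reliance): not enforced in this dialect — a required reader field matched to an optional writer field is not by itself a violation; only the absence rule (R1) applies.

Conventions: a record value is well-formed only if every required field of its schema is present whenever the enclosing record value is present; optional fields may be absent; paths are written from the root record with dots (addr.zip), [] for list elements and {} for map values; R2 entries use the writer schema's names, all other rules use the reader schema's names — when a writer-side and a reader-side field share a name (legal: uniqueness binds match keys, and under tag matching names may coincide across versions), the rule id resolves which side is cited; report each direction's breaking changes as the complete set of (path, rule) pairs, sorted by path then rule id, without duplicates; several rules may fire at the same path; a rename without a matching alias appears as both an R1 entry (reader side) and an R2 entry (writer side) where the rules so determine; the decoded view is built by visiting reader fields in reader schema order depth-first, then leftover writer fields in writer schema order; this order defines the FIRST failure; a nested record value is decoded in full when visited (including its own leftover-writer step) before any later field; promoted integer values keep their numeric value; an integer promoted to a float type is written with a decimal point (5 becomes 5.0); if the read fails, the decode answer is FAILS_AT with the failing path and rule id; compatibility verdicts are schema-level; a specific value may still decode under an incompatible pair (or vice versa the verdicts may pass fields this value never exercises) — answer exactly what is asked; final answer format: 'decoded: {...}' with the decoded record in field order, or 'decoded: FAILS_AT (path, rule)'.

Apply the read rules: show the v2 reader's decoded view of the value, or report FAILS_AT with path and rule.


decoded: {"meta": {"id": 3, "active": null, "avatar": 0x00}, "retries": -2, "age": 3, "zip": null}

arrows below run writer -> reader for Session
decoding the Session value with the v2 reader:
  meta.id := 3
  meta.active := null (missing; optional => null)
  meta.avatar := 0x00 (missing; default applied)
  retries := -2
  age := 3
  zip := null (missing; optional => null)
  writer locale: no reader field; dropped
  => decoded: {"meta": {"id": 3, "active": null, "avatar": 0x00}, "retries": -2, "age": 3, "zip": null}
the rest of the Session diff is inert for this question:
  field zip in record Session: type int32 changed to float32 -> changes Session's schema-level verdicts only — the decode of this value is the same
  field age in record Session: tag 8 changed to 39 -> inert under this dialect — no rule fires on Session and the result does not move


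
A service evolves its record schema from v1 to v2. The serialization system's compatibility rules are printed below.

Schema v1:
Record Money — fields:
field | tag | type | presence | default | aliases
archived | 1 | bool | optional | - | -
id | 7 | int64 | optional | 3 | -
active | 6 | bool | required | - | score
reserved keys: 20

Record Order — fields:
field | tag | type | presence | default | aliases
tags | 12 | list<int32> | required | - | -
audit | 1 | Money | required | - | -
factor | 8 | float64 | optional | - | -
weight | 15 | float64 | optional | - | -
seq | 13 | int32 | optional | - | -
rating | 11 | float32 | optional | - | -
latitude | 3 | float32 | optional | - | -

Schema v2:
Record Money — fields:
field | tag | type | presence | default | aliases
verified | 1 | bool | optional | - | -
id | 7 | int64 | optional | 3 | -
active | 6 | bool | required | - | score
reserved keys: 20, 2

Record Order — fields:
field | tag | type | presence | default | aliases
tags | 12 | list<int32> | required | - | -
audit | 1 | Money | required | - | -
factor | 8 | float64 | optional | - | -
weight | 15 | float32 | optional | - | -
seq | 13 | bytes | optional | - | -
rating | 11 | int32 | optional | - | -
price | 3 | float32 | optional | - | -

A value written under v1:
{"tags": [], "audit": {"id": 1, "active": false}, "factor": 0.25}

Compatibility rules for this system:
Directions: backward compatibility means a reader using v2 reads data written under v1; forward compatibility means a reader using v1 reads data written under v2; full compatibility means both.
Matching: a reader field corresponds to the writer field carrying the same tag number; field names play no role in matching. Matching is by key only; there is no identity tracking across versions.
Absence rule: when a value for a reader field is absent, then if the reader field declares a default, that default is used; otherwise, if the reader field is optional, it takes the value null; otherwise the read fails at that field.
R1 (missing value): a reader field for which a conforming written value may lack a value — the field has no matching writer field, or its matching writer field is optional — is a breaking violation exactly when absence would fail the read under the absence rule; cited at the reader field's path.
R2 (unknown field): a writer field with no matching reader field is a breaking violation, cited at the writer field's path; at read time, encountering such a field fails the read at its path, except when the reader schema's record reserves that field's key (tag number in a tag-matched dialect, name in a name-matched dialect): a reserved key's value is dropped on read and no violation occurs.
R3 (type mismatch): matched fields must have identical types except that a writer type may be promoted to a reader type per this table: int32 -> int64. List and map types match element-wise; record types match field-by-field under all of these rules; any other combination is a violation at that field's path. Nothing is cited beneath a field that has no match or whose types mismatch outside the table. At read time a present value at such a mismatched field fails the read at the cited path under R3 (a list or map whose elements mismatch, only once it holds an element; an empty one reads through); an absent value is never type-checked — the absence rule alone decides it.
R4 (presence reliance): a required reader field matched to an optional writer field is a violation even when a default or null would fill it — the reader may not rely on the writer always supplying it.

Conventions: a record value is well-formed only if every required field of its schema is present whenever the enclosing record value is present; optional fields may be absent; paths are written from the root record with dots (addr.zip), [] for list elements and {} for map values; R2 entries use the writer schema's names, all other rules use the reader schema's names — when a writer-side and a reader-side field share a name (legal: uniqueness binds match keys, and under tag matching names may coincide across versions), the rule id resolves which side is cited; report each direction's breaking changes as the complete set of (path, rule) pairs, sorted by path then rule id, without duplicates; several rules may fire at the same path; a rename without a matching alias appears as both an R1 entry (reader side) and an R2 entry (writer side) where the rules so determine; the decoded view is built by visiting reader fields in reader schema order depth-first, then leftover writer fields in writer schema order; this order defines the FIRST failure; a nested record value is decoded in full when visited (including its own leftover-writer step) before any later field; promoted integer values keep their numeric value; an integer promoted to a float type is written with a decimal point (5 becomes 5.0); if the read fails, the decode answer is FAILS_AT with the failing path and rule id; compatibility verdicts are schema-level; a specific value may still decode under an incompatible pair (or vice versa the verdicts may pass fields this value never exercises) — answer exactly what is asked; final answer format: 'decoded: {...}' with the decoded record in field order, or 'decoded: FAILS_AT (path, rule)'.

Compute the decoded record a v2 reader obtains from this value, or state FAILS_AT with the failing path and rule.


each type pair in Order: writer, then reader
decode walk for Order under reader schema v2:
  tags := []
  audit.verified := null (not supplied -> null)
  audit.id := 1
  audit.active := false
  factor := 0.25
  weight := null (not supplied -> null)
  seq := null (not supplied -> null)
  rating := null (not supplied -> null)
  price := null (not supplied -> null)
  => decoded: {"tags": [], "audit": {"verified": null, "id": 1, "active": false}, "factor": 0.25, "weight": null, "seq": null, "rating": null, "price": null}
the other Order changes do not affect what is asked:
  field weight in record Order: type float64 changed to float32 -> a verdict-level change on Order — the shown value reads the same
  field seq in record Order: type int32 changed to bytes -> a verdict-level change on Order — the shown value reads the same
  field rating in record Order: type float32 changed to int32 -> a verdict-level change on Order — the shown value reads the same

decoded: {"tags": [], "audit": {"verified": null, "id": 1, "active": false}, "factor": 0.25, "weight": null, "seq": null, "rating": null, "price": null}


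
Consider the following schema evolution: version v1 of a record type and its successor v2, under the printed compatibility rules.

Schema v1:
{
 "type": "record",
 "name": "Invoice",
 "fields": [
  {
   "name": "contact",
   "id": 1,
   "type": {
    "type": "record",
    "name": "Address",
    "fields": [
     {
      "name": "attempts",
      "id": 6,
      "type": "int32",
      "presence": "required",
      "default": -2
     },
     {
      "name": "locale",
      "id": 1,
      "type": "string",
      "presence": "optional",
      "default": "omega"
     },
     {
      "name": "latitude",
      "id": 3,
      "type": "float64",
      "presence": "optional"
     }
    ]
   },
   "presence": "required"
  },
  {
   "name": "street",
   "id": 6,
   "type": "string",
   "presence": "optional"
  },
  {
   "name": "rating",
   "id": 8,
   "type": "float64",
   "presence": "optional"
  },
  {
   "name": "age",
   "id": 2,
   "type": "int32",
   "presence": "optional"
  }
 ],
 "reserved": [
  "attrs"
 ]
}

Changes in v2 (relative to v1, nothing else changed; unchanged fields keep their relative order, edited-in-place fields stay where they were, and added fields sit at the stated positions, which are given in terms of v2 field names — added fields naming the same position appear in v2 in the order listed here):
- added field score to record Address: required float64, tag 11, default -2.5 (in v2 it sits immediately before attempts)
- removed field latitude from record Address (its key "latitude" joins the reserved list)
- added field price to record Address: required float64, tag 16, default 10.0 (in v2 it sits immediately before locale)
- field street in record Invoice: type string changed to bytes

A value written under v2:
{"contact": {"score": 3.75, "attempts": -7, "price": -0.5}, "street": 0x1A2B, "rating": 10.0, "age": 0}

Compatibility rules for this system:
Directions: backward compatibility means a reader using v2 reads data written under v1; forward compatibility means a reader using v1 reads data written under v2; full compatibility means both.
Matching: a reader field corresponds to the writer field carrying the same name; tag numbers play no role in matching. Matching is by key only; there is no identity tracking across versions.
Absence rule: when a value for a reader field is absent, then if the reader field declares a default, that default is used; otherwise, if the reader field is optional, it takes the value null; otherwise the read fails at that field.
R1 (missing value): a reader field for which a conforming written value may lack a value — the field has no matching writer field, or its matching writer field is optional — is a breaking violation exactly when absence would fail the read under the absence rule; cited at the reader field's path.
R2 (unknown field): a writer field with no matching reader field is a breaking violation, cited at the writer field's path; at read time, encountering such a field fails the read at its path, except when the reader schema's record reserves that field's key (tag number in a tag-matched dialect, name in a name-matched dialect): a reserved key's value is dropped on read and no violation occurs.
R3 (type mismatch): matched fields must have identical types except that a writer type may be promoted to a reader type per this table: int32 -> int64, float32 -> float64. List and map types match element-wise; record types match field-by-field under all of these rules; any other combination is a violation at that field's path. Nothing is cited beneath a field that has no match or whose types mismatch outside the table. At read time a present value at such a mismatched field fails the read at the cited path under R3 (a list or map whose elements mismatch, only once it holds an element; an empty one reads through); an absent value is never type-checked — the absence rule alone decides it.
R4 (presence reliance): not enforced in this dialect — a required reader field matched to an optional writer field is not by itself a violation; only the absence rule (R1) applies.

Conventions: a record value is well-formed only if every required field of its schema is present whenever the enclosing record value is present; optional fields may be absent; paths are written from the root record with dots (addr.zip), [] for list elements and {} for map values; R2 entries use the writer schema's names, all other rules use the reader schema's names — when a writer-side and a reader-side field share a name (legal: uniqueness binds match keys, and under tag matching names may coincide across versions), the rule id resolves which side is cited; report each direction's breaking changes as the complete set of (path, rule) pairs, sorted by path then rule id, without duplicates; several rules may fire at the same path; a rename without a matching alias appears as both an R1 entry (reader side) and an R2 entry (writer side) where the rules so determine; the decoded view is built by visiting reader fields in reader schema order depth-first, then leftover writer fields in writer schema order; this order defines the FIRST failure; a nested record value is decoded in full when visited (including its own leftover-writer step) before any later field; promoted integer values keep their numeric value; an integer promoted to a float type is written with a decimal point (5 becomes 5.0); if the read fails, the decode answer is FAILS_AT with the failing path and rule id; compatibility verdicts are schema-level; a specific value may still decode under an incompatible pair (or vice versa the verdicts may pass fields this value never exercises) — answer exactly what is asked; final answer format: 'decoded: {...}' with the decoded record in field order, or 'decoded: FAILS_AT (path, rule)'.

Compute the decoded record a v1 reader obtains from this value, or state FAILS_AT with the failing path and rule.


arrows below run writer -> reader for Invoice
decoding the Invoice value with the v1 reader:
  contact.attempts := -7
  contact.locale := "omega" (missing; default applied)
  contact.latitude := null (missing; optional => null)
  read fails at contact.score under R2 (unknown field)
  => FAILS_AT (contact.score, R2)
diffs on Invoice not affecting the asked answer:
  added field price to record Address: required float64, tag 16, default 10.0 (in v2 it sits immediately before locale) -> a verdict-level change on Invoice — the shown value reads the same
  removed field latitude from record Address (its key "latitude" joins the reserved list) -> inert under this dialect — no rule fires on Invoice and the result does not move
  field street in record Invoice: type string changed to bytes -> a verdict-level change on Invoice — the shown value reads the same

decoded: FAILS_AT (contact.score, R2)


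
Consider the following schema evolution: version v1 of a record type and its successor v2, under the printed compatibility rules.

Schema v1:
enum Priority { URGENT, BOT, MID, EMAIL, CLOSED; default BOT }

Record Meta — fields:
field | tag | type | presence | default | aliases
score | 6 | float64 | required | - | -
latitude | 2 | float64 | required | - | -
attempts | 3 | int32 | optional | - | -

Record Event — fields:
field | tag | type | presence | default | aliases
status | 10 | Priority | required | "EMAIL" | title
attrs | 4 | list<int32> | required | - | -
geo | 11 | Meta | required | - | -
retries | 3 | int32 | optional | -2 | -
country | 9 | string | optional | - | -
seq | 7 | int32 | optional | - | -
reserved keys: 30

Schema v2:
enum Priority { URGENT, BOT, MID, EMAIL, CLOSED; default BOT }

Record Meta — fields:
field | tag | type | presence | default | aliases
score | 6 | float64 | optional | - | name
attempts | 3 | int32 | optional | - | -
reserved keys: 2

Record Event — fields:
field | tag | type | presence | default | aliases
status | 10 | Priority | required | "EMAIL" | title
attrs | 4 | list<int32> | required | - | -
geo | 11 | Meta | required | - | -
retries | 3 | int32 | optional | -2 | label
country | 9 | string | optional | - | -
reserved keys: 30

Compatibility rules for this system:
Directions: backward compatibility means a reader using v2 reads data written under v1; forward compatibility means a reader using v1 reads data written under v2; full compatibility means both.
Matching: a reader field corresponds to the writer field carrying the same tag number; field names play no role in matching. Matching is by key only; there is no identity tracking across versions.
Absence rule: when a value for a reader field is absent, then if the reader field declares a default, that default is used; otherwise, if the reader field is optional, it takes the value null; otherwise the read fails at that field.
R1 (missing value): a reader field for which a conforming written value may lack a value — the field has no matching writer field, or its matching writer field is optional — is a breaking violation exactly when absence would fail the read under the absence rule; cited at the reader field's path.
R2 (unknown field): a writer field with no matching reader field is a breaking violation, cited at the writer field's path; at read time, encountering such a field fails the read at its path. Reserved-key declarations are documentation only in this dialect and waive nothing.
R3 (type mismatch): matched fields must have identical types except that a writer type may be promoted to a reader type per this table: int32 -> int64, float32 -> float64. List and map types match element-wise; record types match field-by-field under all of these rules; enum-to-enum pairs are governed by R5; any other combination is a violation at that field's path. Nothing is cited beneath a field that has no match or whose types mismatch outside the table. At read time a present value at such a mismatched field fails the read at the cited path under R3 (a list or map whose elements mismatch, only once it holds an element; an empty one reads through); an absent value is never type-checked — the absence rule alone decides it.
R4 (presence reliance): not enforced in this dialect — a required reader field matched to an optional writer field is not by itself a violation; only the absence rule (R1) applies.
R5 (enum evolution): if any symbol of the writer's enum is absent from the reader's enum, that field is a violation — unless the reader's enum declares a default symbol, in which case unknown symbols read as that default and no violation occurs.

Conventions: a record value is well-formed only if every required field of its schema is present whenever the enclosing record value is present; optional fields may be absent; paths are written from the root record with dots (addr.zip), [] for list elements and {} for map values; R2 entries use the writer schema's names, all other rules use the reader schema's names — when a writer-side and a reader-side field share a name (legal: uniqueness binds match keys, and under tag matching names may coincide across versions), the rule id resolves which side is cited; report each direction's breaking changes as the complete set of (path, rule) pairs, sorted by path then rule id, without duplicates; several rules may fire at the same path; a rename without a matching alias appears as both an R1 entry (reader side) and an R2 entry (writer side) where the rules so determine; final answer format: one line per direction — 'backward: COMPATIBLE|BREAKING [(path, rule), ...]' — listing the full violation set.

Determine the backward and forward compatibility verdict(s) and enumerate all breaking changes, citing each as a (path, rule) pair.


backward: BREAKING [(geo.latitude, R2), (seq, R2)]; forward: BREAKING [(geo.latitude, R1), (geo.score, R1)]

the writer's type comes first in each Event pair
checking backward for Event: reader v2 against writer v1:
  writer required, Priority -> Priority: reader status maps from writer status
  writer required, list<int32> -> list<int32>: reader attrs maps from writer attrs
  writer required, Meta -> Meta: reader geo maps from writer geo
  writer optional, int32 -> int32: reader retries maps from writer retries
  writer optional, string -> string: reader country maps from writer country
  writer seq: unknown to reader
  writer required, float64 -> float64: reader geo.score maps from writer geo.score
  writer optional, int32 -> int32: reader geo.attempts maps from writer geo.attempts
  writer geo.latitude: unknown to reader
  rule R2 violated at geo.latitude
  rule R2 violated at seq
  => 2 violation(s): backward is BREAKING for Event
checking forward for Event: reader v1 against writer v2:
  writer required, Priority -> Priority: reader status maps from writer status
  writer required, list<int32> -> list<int32>: reader attrs maps from writer attrs
  writer required, Meta -> Meta: reader geo maps from writer geo
  writer optional, int32 -> int32: reader retries maps from writer retries
  writer optional, string -> string: reader country maps from writer country
  no writer field matches reader seq
  writer optional, float64 -> float64: reader geo.score maps from writer geo.score
  no writer field matches reader geo.latitude
  writer optional, int32 -> int32: reader geo.attempts maps from writer geo.attempts
  rule R1 violated at geo.latitude
  rule R1 violated at geo.score
  => 2 violation(s): forward is BREAKING for Event


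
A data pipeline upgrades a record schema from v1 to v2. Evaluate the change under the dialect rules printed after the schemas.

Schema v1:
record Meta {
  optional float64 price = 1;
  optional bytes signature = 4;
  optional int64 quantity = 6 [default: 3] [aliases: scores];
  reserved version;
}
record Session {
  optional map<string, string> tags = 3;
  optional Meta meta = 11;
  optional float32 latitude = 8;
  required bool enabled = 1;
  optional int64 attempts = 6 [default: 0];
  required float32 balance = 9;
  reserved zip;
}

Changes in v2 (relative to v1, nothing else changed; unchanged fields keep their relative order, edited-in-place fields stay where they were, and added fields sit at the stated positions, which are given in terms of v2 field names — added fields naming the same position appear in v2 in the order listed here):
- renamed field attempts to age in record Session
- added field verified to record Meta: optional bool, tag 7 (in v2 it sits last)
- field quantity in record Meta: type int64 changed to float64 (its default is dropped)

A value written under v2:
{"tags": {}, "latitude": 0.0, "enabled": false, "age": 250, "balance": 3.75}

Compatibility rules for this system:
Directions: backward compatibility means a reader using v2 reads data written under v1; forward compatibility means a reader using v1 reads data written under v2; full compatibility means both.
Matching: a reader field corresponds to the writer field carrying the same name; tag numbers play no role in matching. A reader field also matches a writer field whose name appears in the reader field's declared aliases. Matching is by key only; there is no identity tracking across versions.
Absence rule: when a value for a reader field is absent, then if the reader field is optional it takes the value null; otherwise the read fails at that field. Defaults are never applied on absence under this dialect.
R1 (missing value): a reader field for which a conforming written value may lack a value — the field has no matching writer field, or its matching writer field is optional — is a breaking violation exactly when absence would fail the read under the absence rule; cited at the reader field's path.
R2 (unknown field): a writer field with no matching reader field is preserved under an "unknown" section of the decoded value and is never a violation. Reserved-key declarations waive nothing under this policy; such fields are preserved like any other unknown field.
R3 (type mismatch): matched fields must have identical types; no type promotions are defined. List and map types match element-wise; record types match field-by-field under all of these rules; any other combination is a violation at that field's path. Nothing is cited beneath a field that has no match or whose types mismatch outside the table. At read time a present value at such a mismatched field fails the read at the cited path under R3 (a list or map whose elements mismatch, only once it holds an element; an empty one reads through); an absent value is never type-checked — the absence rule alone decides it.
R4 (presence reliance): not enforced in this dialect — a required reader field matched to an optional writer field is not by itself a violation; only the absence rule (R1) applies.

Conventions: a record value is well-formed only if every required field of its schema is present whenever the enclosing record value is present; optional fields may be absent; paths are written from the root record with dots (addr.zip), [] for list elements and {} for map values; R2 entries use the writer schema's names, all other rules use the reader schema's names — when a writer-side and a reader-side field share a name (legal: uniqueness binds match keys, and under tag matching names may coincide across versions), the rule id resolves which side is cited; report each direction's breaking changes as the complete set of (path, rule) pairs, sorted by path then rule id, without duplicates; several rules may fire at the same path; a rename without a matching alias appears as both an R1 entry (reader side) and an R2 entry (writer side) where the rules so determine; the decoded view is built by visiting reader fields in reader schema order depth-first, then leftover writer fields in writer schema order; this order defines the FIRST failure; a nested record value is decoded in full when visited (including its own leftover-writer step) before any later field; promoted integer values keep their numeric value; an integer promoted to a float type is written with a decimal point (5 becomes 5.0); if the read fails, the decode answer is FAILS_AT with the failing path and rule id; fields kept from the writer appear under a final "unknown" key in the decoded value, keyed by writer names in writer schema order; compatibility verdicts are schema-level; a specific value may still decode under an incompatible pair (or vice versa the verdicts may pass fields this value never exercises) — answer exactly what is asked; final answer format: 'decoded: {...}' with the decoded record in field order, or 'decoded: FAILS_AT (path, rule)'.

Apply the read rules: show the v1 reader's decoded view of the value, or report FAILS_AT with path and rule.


arrows below run writer -> reader for Session
decode walk for Session under reader schema v1:
  tags := {}
  meta := null (missing; optional => null)
  latitude := 0.0
  enabled := false
  attempts := null (missing; optional => null)
  balance := 3.75
  writer age: kept under "unknown"
  => decoded: {"tags": {}, "meta": null, "latitude": 0.0, "enabled": false, "attempts": null, "balance": 3.75, "unknown": {"age": 250}}
checking off the Session differences that do not matter here:
  added field verified to record Meta: optional bool, tag 7 (in v2 it sits last) -> no rule fires on it and the decoded Session view is identical with or without it
  field quantity in record Meta: type int64 changed to float64 (its default is dropped) -> schema-level compatibility only; this Session value's decode is unchanged

decoded: {"tags": {}, "meta": null, "latitude": 0.0, "enabled": false, "attempts": null, "balance": 3.75, "unknown": {"age": 250}}


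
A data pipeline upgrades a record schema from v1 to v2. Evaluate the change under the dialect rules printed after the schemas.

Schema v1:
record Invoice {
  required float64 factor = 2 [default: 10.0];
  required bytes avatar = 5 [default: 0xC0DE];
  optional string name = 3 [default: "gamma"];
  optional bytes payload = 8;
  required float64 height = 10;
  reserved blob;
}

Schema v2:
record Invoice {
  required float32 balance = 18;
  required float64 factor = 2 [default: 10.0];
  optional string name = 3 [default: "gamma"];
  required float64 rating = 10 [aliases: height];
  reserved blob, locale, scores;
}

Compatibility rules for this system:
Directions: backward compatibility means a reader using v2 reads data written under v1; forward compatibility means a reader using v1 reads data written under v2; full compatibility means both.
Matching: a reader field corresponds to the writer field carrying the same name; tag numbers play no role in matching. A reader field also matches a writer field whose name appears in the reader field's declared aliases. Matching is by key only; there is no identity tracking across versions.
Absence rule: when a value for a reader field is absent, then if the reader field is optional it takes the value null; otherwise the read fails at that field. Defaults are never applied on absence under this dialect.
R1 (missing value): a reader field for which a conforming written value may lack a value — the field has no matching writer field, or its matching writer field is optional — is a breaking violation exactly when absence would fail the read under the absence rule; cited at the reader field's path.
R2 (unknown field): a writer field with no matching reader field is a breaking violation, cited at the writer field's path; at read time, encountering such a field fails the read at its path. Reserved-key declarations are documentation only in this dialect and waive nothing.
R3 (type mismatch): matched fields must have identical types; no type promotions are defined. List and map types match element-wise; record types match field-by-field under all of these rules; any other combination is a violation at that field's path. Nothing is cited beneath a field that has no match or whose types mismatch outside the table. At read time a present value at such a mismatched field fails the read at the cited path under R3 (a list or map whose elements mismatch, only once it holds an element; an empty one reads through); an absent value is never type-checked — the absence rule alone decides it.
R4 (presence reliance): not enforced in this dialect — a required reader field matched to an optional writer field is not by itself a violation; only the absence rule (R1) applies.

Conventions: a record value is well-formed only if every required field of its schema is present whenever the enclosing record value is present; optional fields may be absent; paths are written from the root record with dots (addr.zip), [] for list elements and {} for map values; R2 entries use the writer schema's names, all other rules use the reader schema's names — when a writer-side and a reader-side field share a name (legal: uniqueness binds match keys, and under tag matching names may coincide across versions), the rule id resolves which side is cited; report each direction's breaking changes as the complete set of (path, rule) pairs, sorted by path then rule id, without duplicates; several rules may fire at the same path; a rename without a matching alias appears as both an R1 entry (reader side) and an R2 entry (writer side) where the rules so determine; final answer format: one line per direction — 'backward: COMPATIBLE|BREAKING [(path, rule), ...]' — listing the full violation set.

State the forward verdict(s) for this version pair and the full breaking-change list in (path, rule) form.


forward: BREAKING [(avatar, R1), (balance, R2), (height, R1), (rating, R2)]

each type pair in Invoice: writer, then reader
forward analysis of Invoice with v1 as reader and v2 as writer:
  factor: float64 -> float64, writer required; from factor
  avatar: no writer-side match
  name: string -> string, writer optional; from name
  payload: no writer-side match
  height: no writer-side match
  writer field balance has no reader counterpart
  writer field rating has no reader counterpart
  R1 fires at avatar
  R2 fires at balance
  R1 fires at height
  R2 fires at rating
  => forward verdict for Invoice: BREAKING, 4 violation(s)
ruling out the remaining Invoice differences:
  removed field payload from record Invoice -> affects backward compatibility only, which is not asked
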